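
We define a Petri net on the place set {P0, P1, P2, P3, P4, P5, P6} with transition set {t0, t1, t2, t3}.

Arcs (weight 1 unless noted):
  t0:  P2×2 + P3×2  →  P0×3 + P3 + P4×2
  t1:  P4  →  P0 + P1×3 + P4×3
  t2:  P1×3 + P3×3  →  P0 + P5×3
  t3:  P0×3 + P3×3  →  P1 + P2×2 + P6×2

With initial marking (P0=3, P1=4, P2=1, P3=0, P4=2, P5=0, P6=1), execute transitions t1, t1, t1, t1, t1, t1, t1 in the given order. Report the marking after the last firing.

(P0=10, P1=25, P2=1, P3=0, P4=16, P5=0, P6=1)

step 1: fire t1:  (P0=3, P1=4, P2=1, P3=0, P4=2, P5=0, P6=1) → (P0=4, P1=7, P2=1, P3=0, P4=4, P5=0, P6=1)
step 2: fire t1:  (P0=4, P1=7, P2=1, P3=0, P4=4, P5=0, P6=1) → (P0=5, P1=10, P2=1, P3=0, P4=6, P5=0, P6=1)
step 3: fire t1:  (P0=5, P1=10, P2=1, P3=0, P4=6, P5=0, P6=1) → (P0=6, P1=13, P2=1, P3=0, P4=8, P5=0, P6=1)
step 4: fire t1:  (P0=6, P1=13, P2=1, P3=0, P4=8, P5=0, P6=1) → (P0=7, P1=16, P2=1, P3=0, P4=10, P5=0, P6=1)
step 5: fire t1:  (P0=7, P1=16, P2=1, P3=0, P4=10, P5=0, P6=1) → (P0=8, P1=19, P2=1, P3=0, P4=12, P5=0, P6=1)
step 6: fire t1:  (P0=8, P1=19, P2=1, P3=0, P4=12, P5=0, P6=1) → (P0=9, P1=22, P2=1, P3=0, P4=14, P5=0, P6=1)
step 7: fire t1:  (P0=9, P1=22, P2=1, P3=0, P4=14, P5=0, P6=1) → (P0=10, P1=25, P2=1, P3=0, P4=16, P5=0, P6=1)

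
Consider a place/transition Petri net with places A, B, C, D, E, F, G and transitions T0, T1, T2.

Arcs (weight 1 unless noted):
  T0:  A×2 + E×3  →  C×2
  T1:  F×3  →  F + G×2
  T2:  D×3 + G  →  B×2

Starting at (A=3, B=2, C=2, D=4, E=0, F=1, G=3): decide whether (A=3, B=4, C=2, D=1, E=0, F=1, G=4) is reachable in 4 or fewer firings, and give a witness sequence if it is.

NO — not reachable within 4 firings

depth 0: 1 marking
depth 1: 2 markings reached so far
depth 2: 2 markings reached so far
(frontier empty at depth 2; search complete)
target is not among the 2 markings reachable within 4 steps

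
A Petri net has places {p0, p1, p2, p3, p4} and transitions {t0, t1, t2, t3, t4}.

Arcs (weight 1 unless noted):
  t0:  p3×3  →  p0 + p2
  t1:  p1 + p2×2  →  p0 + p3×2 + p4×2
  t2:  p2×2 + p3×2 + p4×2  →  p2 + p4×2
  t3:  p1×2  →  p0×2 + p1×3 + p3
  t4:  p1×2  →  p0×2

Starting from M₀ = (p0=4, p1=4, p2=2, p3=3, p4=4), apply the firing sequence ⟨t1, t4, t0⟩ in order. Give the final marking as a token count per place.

(p0=8, p1=1, p2=1, p3=2, p4=6)

step 1: fire t1:  (p0=4, p1=4, p2=2, p3=3, p4=4) → (p0=5, p1=3, p2=0, p3=5, p4=6)
step 2: fire t4:  (p0=5, p1=3, p2=0, p3=5, p4=6) → (p0=7, p1=1, p2=0, p3=5, p4=6)
step 3: fire t0:  (p0=7, p1=1, p2=0, p3=5, p4=6) → (p0=8, p1=1, p2=1, p3=2, p4=6)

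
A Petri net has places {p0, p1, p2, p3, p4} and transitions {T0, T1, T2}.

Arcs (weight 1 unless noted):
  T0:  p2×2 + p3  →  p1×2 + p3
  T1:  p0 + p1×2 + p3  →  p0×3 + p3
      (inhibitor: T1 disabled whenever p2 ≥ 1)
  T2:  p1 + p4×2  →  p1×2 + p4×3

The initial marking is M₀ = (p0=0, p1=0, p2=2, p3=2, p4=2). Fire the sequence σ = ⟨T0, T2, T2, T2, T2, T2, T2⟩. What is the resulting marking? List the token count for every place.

(p0=0, p1=8, p2=0, p3=2, p4=8)

step 1: fire T0:  (p0=0, p1=0, p2=2, p3=2, p4=2) → (p0=0, p1=2, p2=0, p3=2, p4=2)
step 2: fire T2:  (p0=0, p1=2, p2=0, p3=2, p4=2) → (p0=0, p1=3, p2=0, p3=2, p4=3)
step 3: fire T2:  (p0=0, p1=3, p2=0, p3=2, p4=3) → (p0=0, p1=4, p2=0, p3=2, p4=4)
step 4: fire T2:  (p0=0, p1=4, p2=0, p3=2, p4=4) → (p0=0, p1=5, p2=0, p3=2, p4=5)
step 5: fire T2:  (p0=0, p1=5, p2=0, p3=2, p4=5) → (p0=0, p1=6, p2=0, p3=2, p4=6)
step 6: fire T2:  (p0=0, p1=6, p2=0, p3=2, p4=6) → (p0=0, p1=7, p2=0, p3=2, p4=7)
step 7: fire T2:  (p0=0, p1=7, p2=0, p3=2, p4=7) → (p0=0, p1=8, p2=0, p3=2, p4=8)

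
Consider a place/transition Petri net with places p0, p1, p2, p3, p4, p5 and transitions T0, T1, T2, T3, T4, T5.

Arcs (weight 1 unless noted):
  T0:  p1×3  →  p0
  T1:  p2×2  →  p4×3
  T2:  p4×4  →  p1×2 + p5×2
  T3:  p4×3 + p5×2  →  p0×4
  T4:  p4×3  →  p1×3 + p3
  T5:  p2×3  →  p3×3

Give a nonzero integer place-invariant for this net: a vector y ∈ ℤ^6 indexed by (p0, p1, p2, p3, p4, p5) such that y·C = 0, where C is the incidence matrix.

y = (p0:3, p1:1, p2:3, p3:3, p4:2, p5:3)

Incidence matrix C (rows=places, cols=transitions):
       T0   T1   T2   T3   T4   T5
   p0   1    0    0    4    0    0
   p1  -3    0    2    0    3    0
   p2   0   -2    0    0    0   -3
   p3   0    0    0    0    1    3
   p4   0    3   -4   -3   -3    0
   p5   0    0    2   -2    0    0

Candidate y = [3, 1, 3, 3, 2, 3]; check y·C column-wise:
  col T0: 3·1 + 1·-3 + 3·0 + 3·0 + 2·0 + 3·0 = 0
  col T1: 3·0 + 1·0 + 3·-2 + 3·0 + 2·3 + 3·0 = 0
  col T2: 3·0 + 1·2 + 3·0 + 3·0 + 2·-4 + 3·2 = 0
  col T3: 3·4 + 1·0 + 3·0 + 3·0 + 2·-3 + 3·-2 = 0
  col T4: 3·0 + 1·3 + 3·0 + 3·1 + 2·-3 + 3·0 = 0
  col T5: 3·0 + 1·0 + 3·-3 + 3·3 + 2·0 + 3·0 = 0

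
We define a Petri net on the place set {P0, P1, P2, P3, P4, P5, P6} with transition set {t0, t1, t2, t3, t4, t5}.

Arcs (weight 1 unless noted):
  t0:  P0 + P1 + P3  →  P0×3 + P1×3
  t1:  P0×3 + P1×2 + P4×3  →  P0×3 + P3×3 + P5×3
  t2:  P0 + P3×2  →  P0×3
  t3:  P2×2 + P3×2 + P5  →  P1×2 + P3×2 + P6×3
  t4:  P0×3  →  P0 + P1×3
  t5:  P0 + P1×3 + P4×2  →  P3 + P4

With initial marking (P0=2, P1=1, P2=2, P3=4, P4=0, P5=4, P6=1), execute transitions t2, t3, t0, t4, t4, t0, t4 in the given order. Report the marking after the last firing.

step 1: fire t2:  (P0=2, P1=1, P2=2, P3=4, P4=0, P5=4, P6=1) → (P0=4, P1=1, P2=2, P3=2, P4=0, P5=4, P6=1)
step 2: fire t3:  (P0=4, P1=1, P2=2, P3=2, P4=0, P5=4, P6=1) → (P0=4, P1=3, P2=0, P3=2, P4=0, P5=3, P6=4)
step 3: fire t0:  (P0=4, P1=3, P2=0, P3=2, P4=0, P5=3, P6=4) → (P0=6, P1=5, P2=0, P3=1, P4=0, P5=3, P6=4)
step 4: fire t4:  (P0=6, P1=5, P2=0, P3=1, P4=0, P5=3, P6=4) → (P0=4, P1=8, P2=0, P3=1, P4=0, P5=3, P6=4)
step 5: fire t4:  (P0=4, P1=8, P2=0, P3=1, P4=0, P5=3, P6=4) → (P0=2, P1=11, P2=0, P3=1, P4=0, P5=3, P6=4)
step 6: fire t0:  (P0=2, P1=11, P2=0, P3=1, P4=0, P5=3, P6=4) → (P0=4, P1=13, P2=0, P3=0, P4=0, P5=3, P6=4)
step 7: fire t4:  (P0=4, P1=13, P2=0, P3=0, P4=0, P5=3, P6=4) → (P0=2, P1=16, P2=0, P3=0, P4=0, P5=3, P6=4)

(P0=2, P1=16, P2=0, P3=0, P4=0, P5=3, P6=4)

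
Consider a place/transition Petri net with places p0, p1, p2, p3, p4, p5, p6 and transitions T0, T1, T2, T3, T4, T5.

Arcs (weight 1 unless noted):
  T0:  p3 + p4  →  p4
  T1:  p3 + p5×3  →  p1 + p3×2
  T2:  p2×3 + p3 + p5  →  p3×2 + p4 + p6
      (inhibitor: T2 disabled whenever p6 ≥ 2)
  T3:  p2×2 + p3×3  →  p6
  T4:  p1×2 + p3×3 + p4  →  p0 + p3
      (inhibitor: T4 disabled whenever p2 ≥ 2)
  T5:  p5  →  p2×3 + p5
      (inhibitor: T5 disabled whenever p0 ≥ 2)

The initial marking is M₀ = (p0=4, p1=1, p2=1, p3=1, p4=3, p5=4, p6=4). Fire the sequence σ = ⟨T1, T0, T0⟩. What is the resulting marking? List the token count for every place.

step 1: fire T1:  (p0=4, p1=1, p2=1, p3=1, p4=3, p5=4, p6=4) → (p0=4, p1=2, p2=1, p3=2, p4=3, p5=1, p6=4)
step 2: fire T0:  (p0=4, p1=2, p2=1, p3=2, p4=3, p5=1, p6=4) → (p0=4, p1=2, p2=1, p3=1, p4=3, p5=1, p6=4)
step 3: fire T0:  (p0=4, p1=2, p2=1, p3=1, p4=3, p5=1, p6=4) → (p0=4, p1=2, p2=1, p3=0, p4=3, p5=1, p6=4)

(p0=4, p1=2, p2=1, p3=0, p4=3, p5=1, p6=4)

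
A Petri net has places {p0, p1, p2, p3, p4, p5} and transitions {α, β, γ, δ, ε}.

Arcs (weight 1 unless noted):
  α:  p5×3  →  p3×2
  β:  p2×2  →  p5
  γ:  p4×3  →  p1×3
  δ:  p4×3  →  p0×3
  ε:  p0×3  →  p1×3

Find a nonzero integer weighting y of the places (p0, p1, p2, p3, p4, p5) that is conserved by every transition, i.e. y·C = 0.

Incidence matrix C (rows=places, cols=transitions):
        α    β    γ    δ    ε
   p0   0    0    0    3   -3
   p1   0    0    3    0    3
   p2   0   -2    0    0    0
   p3   2    0    0    0    0
   p4   0    0   -3   -3    0
   p5  -3    1    0    0    0

Candidate y = [1, 1, 0, 0, 1, 0]; check y·C column-wise:
  col α: 1·0 + 1·0 + 0·2 + 1·0 + 0·-3 = 0
  col β: 1·0 + 1·0 + 0·-2 + 1·0 + 0·1 = 0
  col γ: 1·0 + 1·3 + 1·-3 = 0
  col δ: 1·3 + 1·0 + 1·-3 = 0
  col ε: 1·-3 + 1·3 + 1·0 = 0

y = (p0:1, p1:1, p2:0, p3:0, p4:1, p5:0)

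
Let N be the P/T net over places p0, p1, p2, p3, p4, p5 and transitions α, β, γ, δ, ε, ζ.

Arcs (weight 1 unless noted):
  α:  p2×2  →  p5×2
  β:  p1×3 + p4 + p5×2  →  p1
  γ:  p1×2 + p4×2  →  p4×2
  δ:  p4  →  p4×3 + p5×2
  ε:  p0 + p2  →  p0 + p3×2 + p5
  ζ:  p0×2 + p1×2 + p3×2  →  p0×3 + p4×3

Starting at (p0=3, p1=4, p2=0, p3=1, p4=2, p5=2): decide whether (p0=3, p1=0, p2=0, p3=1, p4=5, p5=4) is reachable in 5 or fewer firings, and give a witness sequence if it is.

step 1: fire β:  (p0=3, p1=4, p2=0, p3=1, p4=2, p5=2) → (p0=3, p1=2, p2=0, p3=1, p4=1, p5=0)
step 2: fire δ:  (p0=3, p1=2, p2=0, p3=1, p4=1, p5=0) → (p0=3, p1=2, p2=0, p3=1, p4=3, p5=2)
step 3: fire γ:  (p0=3, p1=2, p2=0, p3=1, p4=3, p5=2) → (p0=3, p1=0, p2=0, p3=1, p4=3, p5=2)
step 4: fire δ:  (p0=3, p1=0, p2=0, p3=1, p4=3, p5=2) → (p0=3, p1=0, p2=0, p3=1, p4=5, p5=4)

YES — reachable via ⟨β, δ, γ, δ⟩ (4 firings)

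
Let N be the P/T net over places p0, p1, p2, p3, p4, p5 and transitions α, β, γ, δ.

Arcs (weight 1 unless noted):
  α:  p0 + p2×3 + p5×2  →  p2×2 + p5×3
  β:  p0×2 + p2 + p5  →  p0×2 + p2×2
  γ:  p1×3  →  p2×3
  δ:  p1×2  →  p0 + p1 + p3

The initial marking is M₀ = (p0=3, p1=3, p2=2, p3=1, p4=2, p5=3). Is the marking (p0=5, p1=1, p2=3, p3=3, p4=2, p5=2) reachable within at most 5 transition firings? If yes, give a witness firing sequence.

YES — reachable via ⟨β, δ, δ⟩ (3 firings)

step 1: fire β:  (p0=3, p1=3, p2=2, p3=1, p4=2, p5=3) → (p0=3, p1=3, p2=3, p3=1, p4=2, p5=2)
step 2: fire δ:  (p0=3, p1=3, p2=3, p3=1, p4=2, p5=2) → (p0=4, p1=2, p2=3, p3=2, p4=2, p5=2)
step 3: fire δ:  (p0=4, p1=2, p2=3, p3=2, p4=2, p5=2) → (p0=5, p1=1, p2=3, p3=3, p4=2, p5=2)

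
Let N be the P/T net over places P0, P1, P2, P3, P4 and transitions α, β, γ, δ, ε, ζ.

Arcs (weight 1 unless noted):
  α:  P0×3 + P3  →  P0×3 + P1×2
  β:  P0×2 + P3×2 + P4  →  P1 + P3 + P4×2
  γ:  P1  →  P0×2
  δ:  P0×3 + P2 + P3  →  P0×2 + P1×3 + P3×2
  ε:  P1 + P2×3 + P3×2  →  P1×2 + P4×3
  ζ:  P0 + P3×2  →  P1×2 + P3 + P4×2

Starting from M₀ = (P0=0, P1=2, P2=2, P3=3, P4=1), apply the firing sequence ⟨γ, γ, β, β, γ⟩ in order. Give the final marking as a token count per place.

step 1: fire γ:  (P0=0, P1=2, P2=2, P3=3, P4=1) → (P0=2, P1=1, P2=2, P3=3, P4=1)
step 2: fire γ:  (P0=2, P1=1, P2=2, P3=3, P4=1) → (P0=4, P1=0, P2=2, P3=3, P4=1)
step 3: fire β:  (P0=4, P1=0, P2=2, P3=3, P4=1) → (P0=2, P1=1, P2=2, P3=2, P4=2)
step 4: fire β:  (P0=2, P1=1, P2=2, P3=2, P4=2) → (P0=0, P1=2, P2=2, P3=1, P4=3)
step 5: fire γ:  (P0=0, P1=2, P2=2, P3=1, P4=3) → (P0=2, P1=1, P2=2, P3=1, P4=3)

(P0=2, P1=1, P2=2, P3=1, P4=3)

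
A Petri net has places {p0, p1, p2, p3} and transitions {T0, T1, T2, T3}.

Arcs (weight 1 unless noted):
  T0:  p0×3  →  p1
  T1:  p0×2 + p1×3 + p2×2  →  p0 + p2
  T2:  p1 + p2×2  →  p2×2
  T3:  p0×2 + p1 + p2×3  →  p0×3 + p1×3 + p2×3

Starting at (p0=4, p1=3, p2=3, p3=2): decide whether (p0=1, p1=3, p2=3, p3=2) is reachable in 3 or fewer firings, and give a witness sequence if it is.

YES — reachable via ⟨T0, T2⟩ (2 firings)

step 1: fire T0:  (p0=4, p1=3, p2=3, p3=2) → (p0=1, p1=4, p2=3, p3=2)
step 2: fire T2:  (p0=1, p1=4, p2=3, p3=2) → (p0=1, p1=3, p2=3, p3=2)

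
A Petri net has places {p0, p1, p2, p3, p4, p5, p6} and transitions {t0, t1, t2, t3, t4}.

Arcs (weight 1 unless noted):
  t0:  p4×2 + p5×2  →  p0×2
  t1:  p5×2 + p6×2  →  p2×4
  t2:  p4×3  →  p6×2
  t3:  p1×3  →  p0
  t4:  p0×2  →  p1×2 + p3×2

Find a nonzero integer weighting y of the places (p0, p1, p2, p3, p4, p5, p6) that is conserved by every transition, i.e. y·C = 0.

Incidence matrix C (rows=places, cols=transitions):
       t0   t1   t2   t3   t4
   p0   2    0    0    1   -2
   p1   0    0    0   -3    2
   p2   0    4    0    0    0
   p3   0    0    0    0    2
   p4  -2    0   -3    0    0
   p5  -2   -2    0    0    0
   p6   0   -2    2    0    0

Candidate y = [6, 2, 3, 4, 0, 6, 0]; check y·C column-wise:
  col t0: 6·2 + 2·0 + 3·0 + 4·0 + 0·-2 + 6·-2 = 0
  col t1: 6·0 + 2·0 + 3·4 + 4·0 + 6·-2 + 0·-2 = 0
  col t2: 6·0 + 2·0 + 3·0 + 4·0 + 0·-3 + 6·0 + 0·2 = 0
  col t3: 6·1 + 2·-3 + 3·0 + 4·0 + 6·0 = 0
  col t4: 6·-2 + 2·2 + 3·0 + 4·2 + 6·0 = 0

y = (p0:6, p1:2, p2:3, p3:4, p4:0, p5:6, p6:0)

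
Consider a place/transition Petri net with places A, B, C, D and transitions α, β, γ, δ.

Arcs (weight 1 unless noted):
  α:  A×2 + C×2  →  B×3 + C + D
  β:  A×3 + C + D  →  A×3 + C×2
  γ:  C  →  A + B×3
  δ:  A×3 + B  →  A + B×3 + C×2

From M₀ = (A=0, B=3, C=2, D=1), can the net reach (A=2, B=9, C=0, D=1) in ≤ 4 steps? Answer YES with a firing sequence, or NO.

step 1: fire γ:  (A=0, B=3, C=2, D=1) → (A=1, B=6, C=1, D=1)
step 2: fire γ:  (A=1, B=6, C=1, D=1) → (A=2, B=9, C=0, D=1)

YES — reachable via ⟨γ, γ⟩ (2 firings)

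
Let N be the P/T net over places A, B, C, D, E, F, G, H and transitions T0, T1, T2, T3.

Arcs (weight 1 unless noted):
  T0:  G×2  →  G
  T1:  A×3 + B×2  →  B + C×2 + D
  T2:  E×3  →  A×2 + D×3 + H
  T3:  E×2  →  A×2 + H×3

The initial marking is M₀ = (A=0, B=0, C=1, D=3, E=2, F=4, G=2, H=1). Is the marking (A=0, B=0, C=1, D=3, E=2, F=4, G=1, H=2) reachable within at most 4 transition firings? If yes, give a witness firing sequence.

depth 0: 1 marking
depth 1: 3 markings reached so far
depth 2: 4 markings reached so far
depth 3: 4 markings reached so far
(frontier empty at depth 3; search complete)
target is not among the 4 markings reachable within 4 steps

NO — not reachable within 4 firings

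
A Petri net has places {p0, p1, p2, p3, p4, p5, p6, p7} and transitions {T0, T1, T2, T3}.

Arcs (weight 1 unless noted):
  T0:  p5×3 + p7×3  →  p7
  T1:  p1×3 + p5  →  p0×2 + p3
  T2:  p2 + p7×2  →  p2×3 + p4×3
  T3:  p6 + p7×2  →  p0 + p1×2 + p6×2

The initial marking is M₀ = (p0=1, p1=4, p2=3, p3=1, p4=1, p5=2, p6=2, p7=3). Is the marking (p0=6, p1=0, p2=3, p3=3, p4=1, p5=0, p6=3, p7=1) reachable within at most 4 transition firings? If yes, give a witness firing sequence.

step 1: fire T1:  (p0=1, p1=4, p2=3, p3=1, p4=1, p5=2, p6=2, p7=3) → (p0=3, p1=1, p2=3, p3=2, p4=1, p5=1, p6=2, p7=3)
step 2: fire T3:  (p0=3, p1=1, p2=3, p3=2, p4=1, p5=1, p6=2, p7=3) → (p0=4, p1=3, p2=3, p3=2, p4=1, p5=1, p6=3, p7=1)
step 3: fire T1:  (p0=4, p1=3, p2=3, p3=2, p4=1, p5=1, p6=3, p7=1) → (p0=6, p1=0, p2=3, p3=3, p4=1, p5=0, p6=3, p7=1)

YES — reachable via ⟨T1, T3, T1⟩ (3 firings)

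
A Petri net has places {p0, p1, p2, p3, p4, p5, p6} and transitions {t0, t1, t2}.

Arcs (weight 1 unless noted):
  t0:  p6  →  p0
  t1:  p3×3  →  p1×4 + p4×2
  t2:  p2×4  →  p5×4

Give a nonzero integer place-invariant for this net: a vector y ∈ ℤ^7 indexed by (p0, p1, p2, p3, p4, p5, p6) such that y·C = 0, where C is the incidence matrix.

Incidence matrix C (rows=places, cols=transitions):
       t0   t1   t2
   p0   1    0    0
   p1   0    4    0
   p2   0    0   -4
   p3   0   -3    0
   p4   0    2    0
   p5   0    0    4
   p6  -1    0    0

Candidate y = [0, 3, 0, 4, 0, 0, 0]; check y·C column-wise:
  col t0: 0·1 + 3·0 + 4·0 + 0·-1 = 0
  col t1: 3·4 + 4·-3 + 0·2 = 0
  col t2: 3·0 + 0·-4 + 4·0 + 0·4 = 0

y = (p0:0, p1:3, p2:0, p3:4, p4:0, p5:0, p6:0)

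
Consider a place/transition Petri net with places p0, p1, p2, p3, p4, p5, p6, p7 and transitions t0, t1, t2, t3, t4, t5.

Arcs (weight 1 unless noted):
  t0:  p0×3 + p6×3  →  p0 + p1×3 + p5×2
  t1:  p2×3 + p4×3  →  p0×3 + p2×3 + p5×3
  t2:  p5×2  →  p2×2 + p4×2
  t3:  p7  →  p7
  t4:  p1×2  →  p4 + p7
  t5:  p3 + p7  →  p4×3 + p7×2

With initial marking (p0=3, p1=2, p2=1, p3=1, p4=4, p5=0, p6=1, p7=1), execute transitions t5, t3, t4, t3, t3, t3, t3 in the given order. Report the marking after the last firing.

step 1: fire t5:  (p0=3, p1=2, p2=1, p3=1, p4=4, p5=0, p6=1, p7=1) → (p0=3, p1=2, p2=1, p3=0, p4=7, p5=0, p6=1, p7=2)
step 2: fire t3:  (p0=3, p1=2, p2=1, p3=0, p4=7, p5=0, p6=1, p7=2) → (p0=3, p1=2, p2=1, p3=0, p4=7, p5=0, p6=1, p7=2)
step 3: fire t4:  (p0=3, p1=2, p2=1, p3=0, p4=7, p5=0, p6=1, p7=2) → (p0=3, p1=0, p2=1, p3=0, p4=8, p5=0, p6=1, p7=3)
step 4: fire t3:  (p0=3, p1=0, p2=1, p3=0, p4=8, p5=0, p6=1, p7=3) → (p0=3, p1=0, p2=1, p3=0, p4=8, p5=0, p6=1, p7=3)
step 5: fire t3:  (p0=3, p1=0, p2=1, p3=0, p4=8, p5=0, p6=1, p7=3) → (p0=3, p1=0, p2=1, p3=0, p4=8, p5=0, p6=1, p7=3)
step 6: fire t3:  (p0=3, p1=0, p2=1, p3=0, p4=8, p5=0, p6=1, p7=3) → (p0=3, p1=0, p2=1, p3=0, p4=8, p5=0, p6=1, p7=3)
step 7: fire t3:  (p0=3, p1=0, p2=1, p3=0, p4=8, p5=0, p6=1, p7=3) → (p0=3, p1=0, p2=1, p3=0, p4=8, p5=0, p6=1, p7=3)

(p0=3, p1=0, p2=1, p3=0, p4=8, p5=0, p6=1, p7=3)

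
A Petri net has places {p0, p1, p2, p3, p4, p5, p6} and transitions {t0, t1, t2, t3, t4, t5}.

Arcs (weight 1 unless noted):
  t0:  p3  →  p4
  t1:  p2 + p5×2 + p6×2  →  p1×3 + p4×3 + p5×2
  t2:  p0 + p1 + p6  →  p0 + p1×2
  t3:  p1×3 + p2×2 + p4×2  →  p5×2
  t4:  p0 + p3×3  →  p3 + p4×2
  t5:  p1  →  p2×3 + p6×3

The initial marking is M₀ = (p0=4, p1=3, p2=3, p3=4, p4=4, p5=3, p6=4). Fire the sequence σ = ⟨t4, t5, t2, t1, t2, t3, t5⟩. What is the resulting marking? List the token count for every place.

step 1: fire t4:  (p0=4, p1=3, p2=3, p3=4, p4=4, p5=3, p6=4) → (p0=3, p1=3, p2=3, p3=2, p4=6, p5=3, p6=4)
step 2: fire t5:  (p0=3, p1=3, p2=3, p3=2, p4=6, p5=3, p6=4) → (p0=3, p1=2, p2=6, p3=2, p4=6, p5=3, p6=7)
step 3: fire t2:  (p0=3, p1=2, p2=6, p3=2, p4=6, p5=3, p6=7) → (p0=3, p1=3, p2=6, p3=2, p4=6, p5=3, p6=6)
step 4: fire t1:  (p0=3, p1=3, p2=6, p3=2, p4=6, p5=3, p6=6) → (p0=3, p1=6, p2=5, p3=2, p4=9, p5=3, p6=4)
step 5: fire t2:  (p0=3, p1=6, p2=5, p3=2, p4=9, p5=3, p6=4) → (p0=3, p1=7, p2=5, p3=2, p4=9, p5=3, p6=3)
step 6: fire t3:  (p0=3, p1=7, p2=5, p3=2, p4=9, p5=3, p6=3) → (p0=3, p1=4, p2=3, p3=2, p4=7, p5=5, p6=3)
step 7: fire t5:  (p0=3, p1=4, p2=3, p3=2, p4=7, p5=5, p6=3) → (p0=3, p1=3, p2=6, p3=2, p4=7, p5=5, p6=6)

(p0=3, p1=3, p2=6, p3=2, p4=7, p5=5, p6=6)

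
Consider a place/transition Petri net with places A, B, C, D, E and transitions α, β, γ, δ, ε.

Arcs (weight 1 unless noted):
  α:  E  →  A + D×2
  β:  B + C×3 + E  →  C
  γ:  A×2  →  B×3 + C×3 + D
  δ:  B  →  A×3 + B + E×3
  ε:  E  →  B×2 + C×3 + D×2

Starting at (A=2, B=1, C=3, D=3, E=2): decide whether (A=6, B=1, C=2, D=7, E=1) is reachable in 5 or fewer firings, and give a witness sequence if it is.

YES — reachable via ⟨α, δ, β, ε, β⟩ (5 firings)

step 1: fire α:  (A=2, B=1, C=3, D=3, E=2) → (A=3, B=1, C=3, D=5, E=1)
step 2: fire δ:  (A=3, B=1, C=3, D=5, E=1) → (A=6, B=1, C=3, D=5, E=4)
step 3: fire β:  (A=6, B=1, C=3, D=5, E=4) → (A=6, B=0, C=1, D=5, E=3)
step 4: fire ε:  (A=6, B=0, C=1, D=5, E=3) → (A=6, B=2, C=4, D=7, E=2)
step 5: fire β:  (A=6, B=2, C=4, D=7, E=2) → (A=6, B=1, C=2, D=7, E=1)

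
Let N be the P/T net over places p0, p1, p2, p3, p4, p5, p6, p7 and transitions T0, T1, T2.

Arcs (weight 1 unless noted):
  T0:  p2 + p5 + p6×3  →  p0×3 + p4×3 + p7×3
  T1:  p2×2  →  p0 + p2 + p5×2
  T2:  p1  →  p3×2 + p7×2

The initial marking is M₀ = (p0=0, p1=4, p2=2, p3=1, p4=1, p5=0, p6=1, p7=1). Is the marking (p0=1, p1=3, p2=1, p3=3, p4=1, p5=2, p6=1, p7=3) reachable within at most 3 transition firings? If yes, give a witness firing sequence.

step 1: fire T1:  (p0=0, p1=4, p2=2, p3=1, p4=1, p5=0, p6=1, p7=1) → (p0=1, p1=4, p2=1, p3=1, p4=1, p5=2, p6=1, p7=1)
step 2: fire T2:  (p0=1, p1=4, p2=1, p3=1, p4=1, p5=2, p6=1, p7=1) → (p0=1, p1=3, p2=1, p3=3, p4=1, p5=2, p6=1, p7=3)

YES — reachable via ⟨T1, T2⟩ (2 firings)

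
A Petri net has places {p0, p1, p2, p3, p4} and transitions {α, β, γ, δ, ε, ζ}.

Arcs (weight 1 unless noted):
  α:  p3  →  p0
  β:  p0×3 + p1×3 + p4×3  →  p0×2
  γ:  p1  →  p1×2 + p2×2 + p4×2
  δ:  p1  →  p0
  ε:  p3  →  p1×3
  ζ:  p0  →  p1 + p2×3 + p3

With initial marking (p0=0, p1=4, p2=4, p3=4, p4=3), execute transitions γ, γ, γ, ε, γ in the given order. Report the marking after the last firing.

step 1: fire γ:  (p0=0, p1=4, p2=4, p3=4, p4=3) → (p0=0, p1=5, p2=6, p3=4, p4=5)
step 2: fire γ:  (p0=0, p1=5, p2=6, p3=4, p4=5) → (p0=0, p1=6, p2=8, p3=4, p4=7)
step 3: fire γ:  (p0=0, p1=6, p2=8, p3=4, p4=7) → (p0=0, p1=7, p2=10, p3=4, p4=9)
step 4: fire ε:  (p0=0, p1=7, p2=10, p3=4, p4=9) → (p0=0, p1=10, p2=10, p3=3, p4=9)
step 5: fire γ:  (p0=0, p1=10, p2=10, p3=3, p4=9) → (p0=0, p1=11, p2=12, p3=3, p4=11)

(p0=0, p1=11, p2=12, p3=3, p4=11)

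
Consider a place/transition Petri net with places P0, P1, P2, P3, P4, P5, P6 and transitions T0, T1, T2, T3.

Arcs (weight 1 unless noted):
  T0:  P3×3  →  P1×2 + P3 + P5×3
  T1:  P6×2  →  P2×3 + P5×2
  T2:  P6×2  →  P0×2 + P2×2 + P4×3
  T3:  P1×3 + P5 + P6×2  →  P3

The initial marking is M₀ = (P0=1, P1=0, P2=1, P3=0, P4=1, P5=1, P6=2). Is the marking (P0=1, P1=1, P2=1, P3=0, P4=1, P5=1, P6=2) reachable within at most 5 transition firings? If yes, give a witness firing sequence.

depth 0: 1 marking
depth 1: 3 markings reached so far
depth 2: 3 markings reached so far
(frontier empty at depth 2; search complete)
target is not among the 3 markings reachable within 5 steps

NO — not reachable within 5 firings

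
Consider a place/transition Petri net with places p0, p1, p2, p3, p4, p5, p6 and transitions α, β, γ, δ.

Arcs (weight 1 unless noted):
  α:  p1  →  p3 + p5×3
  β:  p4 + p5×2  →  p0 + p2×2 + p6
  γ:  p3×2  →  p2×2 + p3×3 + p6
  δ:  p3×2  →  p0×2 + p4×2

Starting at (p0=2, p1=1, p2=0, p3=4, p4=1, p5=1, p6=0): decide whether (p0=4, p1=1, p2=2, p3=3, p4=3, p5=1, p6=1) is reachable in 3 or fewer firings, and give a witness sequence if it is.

YES — reachable via ⟨γ, δ⟩ (2 firings)

step 1: fire γ:  (p0=2, p1=1, p2=0, p3=4, p4=1, p5=1, p6=0) → (p0=2, p1=1, p2=2, p3=5, p4=1, p5=1, p6=1)
step 2: fire δ:  (p0=2, p1=1, p2=2, p3=5, p4=1, p5=1, p6=1) → (p0=4, p1=1, p2=2, p3=3, p4=3, p5=1, p6=1)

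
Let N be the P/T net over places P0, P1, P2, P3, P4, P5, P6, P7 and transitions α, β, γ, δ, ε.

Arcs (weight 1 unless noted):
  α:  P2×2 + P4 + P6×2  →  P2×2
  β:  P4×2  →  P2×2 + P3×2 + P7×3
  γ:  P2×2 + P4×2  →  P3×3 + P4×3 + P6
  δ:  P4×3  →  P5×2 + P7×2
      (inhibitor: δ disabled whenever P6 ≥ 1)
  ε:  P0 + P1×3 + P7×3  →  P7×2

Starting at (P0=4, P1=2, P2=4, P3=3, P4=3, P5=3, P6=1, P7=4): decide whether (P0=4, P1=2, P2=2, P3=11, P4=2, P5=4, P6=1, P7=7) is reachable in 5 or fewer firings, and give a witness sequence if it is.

depth 0: 1 marking
depth 1: 3 markings reached so far
depth 2: 6 markings reached so far
depth 3: 11 markings reached so far
depth 4: 14 markings reached so far
depth 5: 17 markings reached so far
target is not among the 17 markings reachable within 5 steps

NO — not reachable within 5 firings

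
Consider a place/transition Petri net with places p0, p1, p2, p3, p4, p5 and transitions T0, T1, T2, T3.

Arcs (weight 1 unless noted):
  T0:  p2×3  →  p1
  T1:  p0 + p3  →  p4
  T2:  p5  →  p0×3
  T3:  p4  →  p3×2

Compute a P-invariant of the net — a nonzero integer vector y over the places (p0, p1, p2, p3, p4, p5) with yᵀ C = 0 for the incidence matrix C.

y = (p0:0, p1:3, p2:1, p3:0, p4:0, p5:0)

Incidence matrix C (rows=places, cols=transitions):
       T0   T1   T2   T3
   p0   0   -1    3    0
   p1   1    0    0    0
   p2  -3    0    0    0
   p3   0   -1    0    2
   p4   0    1    0   -1
   p5   0    0   -1    0

Candidate y = [0, 3, 1, 0, 0, 0]; check y·C column-wise:
  col T0: 3·1 + 1·-3 = 0
  col T1: 0·-1 + 3·0 + 1·0 + 0·-1 + 0·1 = 0
  col T2: 0·3 + 3·0 + 1·0 + 0·-1 = 0
  col T3: 3·0 + 1·0 + 0·2 + 0·-1 = 0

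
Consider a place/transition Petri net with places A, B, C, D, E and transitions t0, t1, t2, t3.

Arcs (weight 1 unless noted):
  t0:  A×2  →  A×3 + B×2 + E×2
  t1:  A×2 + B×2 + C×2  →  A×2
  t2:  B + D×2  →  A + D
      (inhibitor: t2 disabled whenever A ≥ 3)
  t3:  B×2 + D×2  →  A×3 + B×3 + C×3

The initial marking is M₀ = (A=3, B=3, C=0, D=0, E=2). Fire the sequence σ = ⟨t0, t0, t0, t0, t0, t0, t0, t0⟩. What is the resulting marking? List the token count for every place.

step 1: fire t0:  (A=3, B=3, C=0, D=0, E=2) → (A=4, B=5, C=0, D=0, E=4)
step 2: fire t0:  (A=4, B=5, C=0, D=0, E=4) → (A=5, B=7, C=0, D=0, E=6)
step 3: fire t0:  (A=5, B=7, C=0, D=0, E=6) → (A=6, B=9, C=0, D=0, E=8)
step 4: fire t0:  (A=6, B=9, C=0, D=0, E=8) → (A=7, B=11, C=0, D=0, E=10)
step 5: fire t0:  (A=7, B=11, C=0, D=0, E=10) → (A=8, B=13, C=0, D=0, E=12)
step 6: fire t0:  (A=8, B=13, C=0, D=0, E=12) → (A=9, B=15, C=0, D=0, E=14)
step 7: fire t0:  (A=9, B=15, C=0, D=0, E=14) → (A=10, B=17, C=0, D=0, E=16)
step 8: fire t0:  (A=10, B=17, C=0, D=0, E=16) → (A=11, B=19, C=0, D=0, E=18)

(A=11, B=19, C=0, D=0, E=18)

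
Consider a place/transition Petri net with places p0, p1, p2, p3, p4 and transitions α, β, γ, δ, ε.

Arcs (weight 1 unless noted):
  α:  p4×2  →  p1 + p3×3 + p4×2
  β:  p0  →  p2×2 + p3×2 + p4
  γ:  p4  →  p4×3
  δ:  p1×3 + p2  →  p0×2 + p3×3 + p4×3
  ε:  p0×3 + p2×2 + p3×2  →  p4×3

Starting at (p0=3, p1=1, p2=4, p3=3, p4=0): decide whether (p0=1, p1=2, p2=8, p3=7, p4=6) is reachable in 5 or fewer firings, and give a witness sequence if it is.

depth 0: 1 marking
depth 1: 3 markings reached so far
depth 2: 7 markings reached so far
depth 3: 15 markings reached so far
depth 4: 28 markings reached so far
depth 5: 49 markings reached so far
target is not among the 49 markings reachable within 5 steps

NO — not reachable within 5 firings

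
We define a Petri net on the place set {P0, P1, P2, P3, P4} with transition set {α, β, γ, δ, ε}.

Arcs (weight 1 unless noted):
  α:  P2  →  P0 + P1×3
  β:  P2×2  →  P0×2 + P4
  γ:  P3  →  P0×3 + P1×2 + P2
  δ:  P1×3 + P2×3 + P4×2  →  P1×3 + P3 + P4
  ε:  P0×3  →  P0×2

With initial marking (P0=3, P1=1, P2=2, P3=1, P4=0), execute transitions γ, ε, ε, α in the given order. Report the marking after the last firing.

step 1: fire γ:  (P0=3, P1=1, P2=2, P3=1, P4=0) → (P0=6, P1=3, P2=3, P3=0, P4=0)
step 2: fire ε:  (P0=6, P1=3, P2=3, P3=0, P4=0) → (P0=5, P1=3, P2=3, P3=0, P4=0)
step 3: fire ε:  (P0=5, P1=3, P2=3, P3=0, P4=0) → (P0=4, P1=3, P2=3, P3=0, P4=0)
step 4: fire α:  (P0=4, P1=3, P2=3, P3=0, P4=0) → (P0=5, P1=6, P2=2, P3=0, P4=0)

(P0=5, P1=6, P2=2, P3=0, P4=0)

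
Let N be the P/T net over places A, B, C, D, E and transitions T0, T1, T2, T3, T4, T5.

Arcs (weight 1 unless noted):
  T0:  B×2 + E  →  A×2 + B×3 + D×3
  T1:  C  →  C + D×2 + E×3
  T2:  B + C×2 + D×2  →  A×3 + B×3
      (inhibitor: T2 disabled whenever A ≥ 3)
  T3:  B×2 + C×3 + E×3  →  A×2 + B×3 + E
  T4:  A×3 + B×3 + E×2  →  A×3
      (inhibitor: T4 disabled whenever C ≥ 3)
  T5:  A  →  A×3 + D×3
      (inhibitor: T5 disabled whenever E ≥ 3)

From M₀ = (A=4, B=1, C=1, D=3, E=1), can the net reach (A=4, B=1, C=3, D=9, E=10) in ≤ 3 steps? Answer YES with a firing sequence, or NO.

depth 0: 1 marking
depth 1: 3 markings reached so far
depth 2: 6 markings reached so far
depth 3: 10 markings reached so far
target is not among the 10 markings reachable within 3 steps

NO — not reachable within 3 firings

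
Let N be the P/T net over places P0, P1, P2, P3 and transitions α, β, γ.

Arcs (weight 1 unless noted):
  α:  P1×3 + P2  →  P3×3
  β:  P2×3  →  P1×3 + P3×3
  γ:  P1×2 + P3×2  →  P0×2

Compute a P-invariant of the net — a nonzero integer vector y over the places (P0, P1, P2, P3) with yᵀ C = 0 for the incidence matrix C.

Incidence matrix C (rows=places, cols=transitions):
        α    β    γ
   P0   0    0    2
   P1  -3    3   -2
   P2  -1   -3    0
   P3   3    3   -2

Candidate y = [3, 1, 3, 2]; check y·C column-wise:
  col α: 3·0 + 1·-3 + 3·-1 + 2·3 = 0
  col β: 3·0 + 1·3 + 3·-3 + 2·3 = 0
  col γ: 3·2 + 1·-2 + 3·0 + 2·-2 = 0

y = (P0:3, P1:1, P2:3, P3:2)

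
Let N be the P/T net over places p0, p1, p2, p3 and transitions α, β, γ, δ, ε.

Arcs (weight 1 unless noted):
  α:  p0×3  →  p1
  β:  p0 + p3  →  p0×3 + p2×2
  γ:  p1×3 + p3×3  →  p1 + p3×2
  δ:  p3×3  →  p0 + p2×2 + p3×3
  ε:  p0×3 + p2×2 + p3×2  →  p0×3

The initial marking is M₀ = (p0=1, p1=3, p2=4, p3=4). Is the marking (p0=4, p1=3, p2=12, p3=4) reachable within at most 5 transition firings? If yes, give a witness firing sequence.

depth 0: 1 marking
depth 1: 4 markings reached so far
depth 2: 11 markings reached so far
depth 3: 27 markings reached so far
depth 4: 53 markings reached so far
depth 5: 85 markings reached so far
target is not among the 85 markings reachable within 5 steps

NO — not reachable within 5 firings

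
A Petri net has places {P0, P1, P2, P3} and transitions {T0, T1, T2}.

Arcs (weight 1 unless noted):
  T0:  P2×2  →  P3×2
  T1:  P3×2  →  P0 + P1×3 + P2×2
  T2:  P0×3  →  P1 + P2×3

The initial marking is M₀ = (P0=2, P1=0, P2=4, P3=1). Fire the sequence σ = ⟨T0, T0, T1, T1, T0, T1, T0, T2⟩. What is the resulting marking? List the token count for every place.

step 1: fire T0:  (P0=2, P1=0, P2=4, P3=1) → (P0=2, P1=0, P2=2, P3=3)
step 2: fire T0:  (P0=2, P1=0, P2=2, P3=3) → (P0=2, P1=0, P2=0, P3=5)
step 3: fire T1:  (P0=2, P1=0, P2=0, P3=5) → (P0=3, P1=3, P2=2, P3=3)
step 4: fire T1:  (P0=3, P1=3, P2=2, P3=3) → (P0=4, P1=6, P2=4, P3=1)
step 5: fire T0:  (P0=4, P1=6, P2=4, P3=1) → (P0=4, P1=6, P2=2, P3=3)
step 6: fire T1:  (P0=4, P1=6, P2=2, P3=3) → (P0=5, P1=9, P2=4, P3=1)
step 7: fire T0:  (P0=5, P1=9, P2=4, P3=1) → (P0=5, P1=9, P2=2, P3=3)
step 8: fire T2:  (P0=5, P1=9, P2=2, P3=3) → (P0=2, P1=10, P2=5, P3=3)

(P0=2, P1=10, P2=5, P3=3)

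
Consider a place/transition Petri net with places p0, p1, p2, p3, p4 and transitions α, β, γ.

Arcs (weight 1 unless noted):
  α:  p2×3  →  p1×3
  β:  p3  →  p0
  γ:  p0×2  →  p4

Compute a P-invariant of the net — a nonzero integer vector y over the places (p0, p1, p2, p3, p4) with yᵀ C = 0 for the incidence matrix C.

Incidence matrix C (rows=places, cols=transitions):
        α    β    γ
   p0   0    1   -2
   p1   3    0    0
   p2  -3    0    0
   p3   0   -1    0
   p4   0    0    1

Candidate y = [0, 1, 1, 0, 0]; check y·C column-wise:
  col α: 1·3 + 1·-3 = 0
  col β: 0·1 + 1·0 + 1·0 + 0·-1 = 0
  col γ: 0·-2 + 1·0 + 1·0 + 0·1 = 0

y = (p0:0, p1:1, p2:1, p3:0, p4:0)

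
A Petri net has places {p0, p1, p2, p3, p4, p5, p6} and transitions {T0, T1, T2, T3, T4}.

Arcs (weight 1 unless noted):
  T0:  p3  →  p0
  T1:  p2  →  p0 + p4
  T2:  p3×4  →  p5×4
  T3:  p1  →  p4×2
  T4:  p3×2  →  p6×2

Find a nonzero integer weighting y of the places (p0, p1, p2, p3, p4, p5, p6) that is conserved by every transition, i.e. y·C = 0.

y = (p0:0, p1:2, p2:1, p3:0, p4:1, p5:0, p6:0)

Incidence matrix C (rows=places, cols=transitions):
       T0   T1   T2   T3   T4
   p0   1    1    0    0    0
   p1   0    0    0   -1    0
   p2   0   -1    0    0    0
   p3  -1    0   -4    0   -2
   p4   0    1    0    2    0
   p5   0    0    4    0    0
   p6   0    0    0    0    2

Candidate y = [0, 2, 1, 0, 1, 0, 0]; check y·C column-wise:
  col T0: 0·1 + 2·0 + 1·0 + 0·-1 + 1·0 = 0
  col T1: 0·1 + 2·0 + 1·-1 + 1·1 = 0
  col T2: 2·0 + 1·0 + 0·-4 + 1·0 + 0·4 = 0
  col T3: 2·-1 + 1·0 + 1·2 = 0
  col T4: 2·0 + 1·0 + 0·-2 + 1·0 + 0·2 = 0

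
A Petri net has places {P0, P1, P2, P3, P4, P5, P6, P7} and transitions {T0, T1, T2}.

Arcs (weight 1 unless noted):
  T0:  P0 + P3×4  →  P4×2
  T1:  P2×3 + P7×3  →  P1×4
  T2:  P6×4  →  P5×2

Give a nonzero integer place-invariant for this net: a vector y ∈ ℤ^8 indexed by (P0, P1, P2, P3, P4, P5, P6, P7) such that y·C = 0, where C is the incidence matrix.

y = (P0:0, P1:3, P2:4, P3:0, P4:0, P5:0, P6:0, P7:0)

Incidence matrix C (rows=places, cols=transitions):
       T0   T1   T2
   P0  -1    0    0
   P1   0    4    0
   P2   0   -3    0
   P3  -4    0    0
   P4   2    0    0
   P5   0    0    2
   P6   0    0   -4
   P7   0   -3    0

Candidate y = [0, 3, 4, 0, 0, 0, 0, 0]; check y·C column-wise:
  col T0: 0·-1 + 3·0 + 4·0 + 0·-4 + 0·2 = 0
  col T1: 3·4 + 4·-3 + 0·-3 = 0
  col T2: 3·0 + 4·0 + 0·2 + 0·-4 = 0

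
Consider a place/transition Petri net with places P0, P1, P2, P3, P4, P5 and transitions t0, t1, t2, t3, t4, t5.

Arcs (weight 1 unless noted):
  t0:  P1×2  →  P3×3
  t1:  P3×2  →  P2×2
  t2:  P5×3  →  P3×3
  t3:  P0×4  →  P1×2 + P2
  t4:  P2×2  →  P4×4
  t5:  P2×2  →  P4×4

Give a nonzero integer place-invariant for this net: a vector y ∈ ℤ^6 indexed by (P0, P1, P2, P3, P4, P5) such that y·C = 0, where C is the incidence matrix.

y = (P0:2, P1:3, P2:2, P3:2, P4:1, P5:2)

Incidence matrix C (rows=places, cols=transitions):
       t0   t1   t2   t3   t4   t5
   P0   0    0    0   -4    0    0
   P1  -2    0    0    2    0    0
   P2   0    2    0    1   -2   -2
   P3   3   -2    3    0    0    0
   P4   0    0    0    0    4    4
   P5   0    0   -3    0    0    0

Candidate y = [2, 3, 2, 2, 1, 2]; check y·C column-wise:
  col t0: 2·0 + 3·-2 + 2·0 + 2·3 + 1·0 + 2·0 = 0
  col t1: 2·0 + 3·0 + 2·2 + 2·-2 + 1·0 + 2·0 = 0
  col t2: 2·0 + 3·0 + 2·0 + 2·3 + 1·0 + 2·-3 = 0
  col t3: 2·-4 + 3·2 + 2·1 + 2·0 + 1·0 + 2·0 = 0
  col t4: 2·0 + 3·0 + 2·-2 + 2·0 + 1·4 + 2·0 = 0
  col t5: 2·0 + 3·0 + 2·-2 + 2·0 + 1·4 + 2·0 = 0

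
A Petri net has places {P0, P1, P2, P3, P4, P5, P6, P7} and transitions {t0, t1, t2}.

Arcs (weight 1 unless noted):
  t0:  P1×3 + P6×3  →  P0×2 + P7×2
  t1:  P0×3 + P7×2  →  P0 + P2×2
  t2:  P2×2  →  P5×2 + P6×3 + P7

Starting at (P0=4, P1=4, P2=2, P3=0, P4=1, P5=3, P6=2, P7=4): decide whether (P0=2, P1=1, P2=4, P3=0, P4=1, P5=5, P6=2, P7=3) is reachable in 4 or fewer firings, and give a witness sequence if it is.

step 1: fire t1:  (P0=4, P1=4, P2=2, P3=0, P4=1, P5=3, P6=2, P7=4) → (P0=2, P1=4, P2=4, P3=0, P4=1, P5=3, P6=2, P7=2)
step 2: fire t2:  (P0=2, P1=4, P2=4, P3=0, P4=1, P5=3, P6=2, P7=2) → (P0=2, P1=4, P2=2, P3=0, P4=1, P5=5, P6=5, P7=3)
step 3: fire t0:  (P0=2, P1=4, P2=2, P3=0, P4=1, P5=5, P6=5, P7=3) → (P0=4, P1=1, P2=2, P3=0, P4=1, P5=5, P6=2, P7=5)
step 4: fire t1:  (P0=4, P1=1, P2=2, P3=0, P4=1, P5=5, P6=2, P7=5) → (P0=2, P1=1, P2=4, P3=0, P4=1, P5=5, P6=2, P7=3)

YES — reachable via ⟨t1, t2, t0, t1⟩ (4 firings)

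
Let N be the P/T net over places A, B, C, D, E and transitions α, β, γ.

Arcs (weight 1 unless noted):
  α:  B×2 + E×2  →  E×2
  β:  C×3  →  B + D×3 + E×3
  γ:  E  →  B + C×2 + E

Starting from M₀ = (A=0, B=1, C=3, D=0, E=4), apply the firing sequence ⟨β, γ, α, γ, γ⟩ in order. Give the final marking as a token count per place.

step 1: fire β:  (A=0, B=1, C=3, D=0, E=4) → (A=0, B=2, C=0, D=3, E=7)
step 2: fire γ:  (A=0, B=2, C=0, D=3, E=7) → (A=0, B=3, C=2, D=3, E=7)
step 3: fire α:  (A=0, B=3, C=2, D=3, E=7) → (A=0, B=1, C=2, D=3, E=7)
step 4: fire γ:  (A=0, B=1, C=2, D=3, E=7) → (A=0, B=2, C=4, D=3, E=7)
step 5: fire γ:  (A=0, B=2, C=4, D=3, E=7) → (A=0, B=3, C=6, D=3, E=7)

(A=0, B=3, C=6, D=3, E=7)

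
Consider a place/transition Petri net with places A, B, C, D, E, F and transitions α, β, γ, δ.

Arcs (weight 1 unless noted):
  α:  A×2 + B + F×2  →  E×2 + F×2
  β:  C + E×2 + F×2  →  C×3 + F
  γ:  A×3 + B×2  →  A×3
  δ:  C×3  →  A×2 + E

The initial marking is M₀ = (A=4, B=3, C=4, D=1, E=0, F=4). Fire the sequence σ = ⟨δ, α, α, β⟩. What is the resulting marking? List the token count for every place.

(A=2, B=1, C=3, D=1, E=3, F=3)

step 1: fire δ:  (A=4, B=3, C=4, D=1, E=0, F=4) → (A=6, B=3, C=1, D=1, E=1, F=4)
step 2: fire α:  (A=6, B=3, C=1, D=1, E=1, F=4) → (A=4, B=2, C=1, D=1, E=3, F=4)
step 3: fire α:  (A=4, B=2, C=1, D=1, E=3, F=4) → (A=2, B=1, C=1, D=1, E=5, F=4)
step 4: fire β:  (A=2, B=1, C=1, D=1, E=5, F=4) → (A=2, B=1, C=3, D=1, E=3, F=3)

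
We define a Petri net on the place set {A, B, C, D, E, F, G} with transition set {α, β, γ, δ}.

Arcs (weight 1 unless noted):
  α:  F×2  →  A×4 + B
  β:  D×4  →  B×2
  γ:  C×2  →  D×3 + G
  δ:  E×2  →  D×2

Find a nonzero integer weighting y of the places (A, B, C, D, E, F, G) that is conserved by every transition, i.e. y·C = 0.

y = (A:1, B:-4, C:-3, D:-2, E:-2, F:0, G:0)

Incidence matrix C (rows=places, cols=transitions):
        α    β    γ    δ
    A   4    0    0    0
    B   1    2    0    0
    C   0    0   -2    0
    D   0   -4    3    2
    E   0    0    0   -2
    F  -2    0    0    0
    G   0    0    1    0

Candidate y = [1, -4, -3, -2, -2, 0, 0]; check y·C column-wise:
  col α: 1·4 + -4·1 + -3·0 + -2·0 + -2·0 + 0·-2 = 0
  col β: 1·0 + -4·2 + -3·0 + -2·-4 + -2·0 = 0
  col γ: 1·0 + -4·0 + -3·-2 + -2·3 + -2·0 + 0·1 = 0
  col δ: 1·0 + -4·0 + -3·0 + -2·2 + -2·-2 = 0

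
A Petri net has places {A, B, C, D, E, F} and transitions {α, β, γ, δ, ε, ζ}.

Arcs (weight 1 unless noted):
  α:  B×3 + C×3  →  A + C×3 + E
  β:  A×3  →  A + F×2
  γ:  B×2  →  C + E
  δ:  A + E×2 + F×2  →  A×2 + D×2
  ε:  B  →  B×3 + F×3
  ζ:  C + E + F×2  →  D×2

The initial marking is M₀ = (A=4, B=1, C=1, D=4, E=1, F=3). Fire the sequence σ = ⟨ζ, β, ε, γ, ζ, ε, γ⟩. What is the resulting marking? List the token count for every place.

step 1: fire ζ:  (A=4, B=1, C=1, D=4, E=1, F=3) → (A=4, B=1, C=0, D=6, E=0, F=1)
step 2: fire β:  (A=4, B=1, C=0, D=6, E=0, F=1) → (A=2, B=1, C=0, D=6, E=0, F=3)
step 3: fire ε:  (A=2, B=1, C=0, D=6, E=0, F=3) → (A=2, B=3, C=0, D=6, E=0, F=6)
step 4: fire γ:  (A=2, B=3, C=0, D=6, E=0, F=6) → (A=2, B=1, C=1, D=6, E=1, F=6)
step 5: fire ζ:  (A=2, B=1, C=1, D=6, E=1, F=6) → (A=2, B=1, C=0, D=8, E=0, F=4)
step 6: fire ε:  (A=2, B=1, C=0, D=8, E=0, F=4) → (A=2, B=3, C=0, D=8, E=0, F=7)
step 7: fire γ:  (A=2, B=3, C=0, D=8, E=0, F=7) → (A=2, B=1, C=1, D=8, E=1, F=7)

(A=2, B=1, C=1, D=8, E=1, F=7)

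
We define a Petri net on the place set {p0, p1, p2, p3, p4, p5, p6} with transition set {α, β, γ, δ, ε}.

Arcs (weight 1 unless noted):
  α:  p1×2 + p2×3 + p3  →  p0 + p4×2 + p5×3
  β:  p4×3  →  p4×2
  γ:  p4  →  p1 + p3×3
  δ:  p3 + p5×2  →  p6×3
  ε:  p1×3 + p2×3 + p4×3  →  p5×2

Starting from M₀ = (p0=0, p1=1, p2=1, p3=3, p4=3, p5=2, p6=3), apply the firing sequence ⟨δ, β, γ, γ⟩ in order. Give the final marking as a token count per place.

step 1: fire δ:  (p0=0, p1=1, p2=1, p3=3, p4=3, p5=2, p6=3) → (p0=0, p1=1, p2=1, p3=2, p4=3, p5=0, p6=6)
step 2: fire β:  (p0=0, p1=1, p2=1, p3=2, p4=3, p5=0, p6=6) → (p0=0, p1=1, p2=1, p3=2, p4=2, p5=0, p6=6)
step 3: fire γ:  (p0=0, p1=1, p2=1, p3=2, p4=2, p5=0, p6=6) → (p0=0, p1=2, p2=1, p3=5, p4=1, p5=0, p6=6)
step 4: fire γ:  (p0=0, p1=2, p2=1, p3=5, p4=1, p5=0, p6=6) → (p0=0, p1=3, p2=1, p3=8, p4=0, p5=0, p6=6)

(p0=0, p1=3, p2=1, p3=8, p4=0, p5=0, p6=6)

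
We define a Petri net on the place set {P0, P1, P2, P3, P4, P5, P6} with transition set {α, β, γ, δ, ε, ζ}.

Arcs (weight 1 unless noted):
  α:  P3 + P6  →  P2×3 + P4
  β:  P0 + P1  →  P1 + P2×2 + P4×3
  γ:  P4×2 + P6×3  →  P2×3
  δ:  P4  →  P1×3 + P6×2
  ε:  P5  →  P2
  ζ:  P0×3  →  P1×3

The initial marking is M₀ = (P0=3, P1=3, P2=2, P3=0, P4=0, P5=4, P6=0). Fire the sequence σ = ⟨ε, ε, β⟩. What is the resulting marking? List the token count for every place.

step 1: fire ε:  (P0=3, P1=3, P2=2, P3=0, P4=0, P5=4, P6=0) → (P0=3, P1=3, P2=3, P3=0, P4=0, P5=3, P6=0)
step 2: fire ε:  (P0=3, P1=3, P2=3, P3=0, P4=0, P5=3, P6=0) → (P0=3, P1=3, P2=4, P3=0, P4=0, P5=2, P6=0)
step 3: fire β:  (P0=3, P1=3, P2=4, P3=0, P4=0, P5=2, P6=0) → (P0=2, P1=3, P2=6, P3=0, P4=3, P5=2, P6=0)

(P0=2, P1=3, P2=6, P3=0, P4=3, P5=2, P6=0)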